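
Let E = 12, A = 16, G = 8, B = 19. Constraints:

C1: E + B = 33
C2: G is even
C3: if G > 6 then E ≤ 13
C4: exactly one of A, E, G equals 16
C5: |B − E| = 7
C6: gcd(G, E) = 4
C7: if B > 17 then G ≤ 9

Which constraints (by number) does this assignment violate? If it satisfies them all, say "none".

No — constraint 1 is not satisfied.

C1: E + B = 12 + 19 = 31, not 33 — violated.
C2: G = 8 is even — OK.
C3: G = 8 > 6, so we need E ≤ 13; E = 12 ≤ 13 — OK.
C4: A=16, E=12, G=8; 1 of them equals 16 — OK.
C5: |19 − 12| = 7 — OK.
C6: gcd(8, 12) = 4 — OK.
C7: B = 19 > 17, so we need G ≤ 9; G = 8 ≤ 9 — OK.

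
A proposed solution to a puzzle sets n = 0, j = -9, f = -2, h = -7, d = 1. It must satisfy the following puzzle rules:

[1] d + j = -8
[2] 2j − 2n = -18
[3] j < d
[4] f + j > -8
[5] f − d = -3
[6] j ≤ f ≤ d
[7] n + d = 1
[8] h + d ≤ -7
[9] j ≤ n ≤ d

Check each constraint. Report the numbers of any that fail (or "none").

[1] d + j = 1 + (-9) = -8 — holds.
[2] 2j − 2n = 2(-9) − 2(0) = -18 — holds.
[3] j = -9, d = 1; -9 < 1 — holds.
[4] f + j = -2 + (-9) = -11; -11 ≤ -8, bound -8 not met — does not hold.
[5] f − d = -2 − 1 = -3 — holds.
[6] values -9 ≤ -2 ≤ 1 — holds.
[7] n + d = 0 + 1 = 1 — holds.
[8] h + d = -7 + 1 = -6; -6 > -7, bound -7 not met — does not hold.
[9] values -9 ≤ 0 ≤ 1 — holds.

Constraints 4 and 8 are violated.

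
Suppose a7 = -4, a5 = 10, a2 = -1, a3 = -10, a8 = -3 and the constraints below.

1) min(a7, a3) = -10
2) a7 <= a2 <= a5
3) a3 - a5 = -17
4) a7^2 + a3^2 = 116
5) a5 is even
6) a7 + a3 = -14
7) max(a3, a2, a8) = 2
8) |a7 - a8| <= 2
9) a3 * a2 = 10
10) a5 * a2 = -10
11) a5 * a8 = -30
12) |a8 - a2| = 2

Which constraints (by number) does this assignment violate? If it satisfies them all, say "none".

The assignment fails constraints 3, 7.

1) min(-4, -10) = -10 — holds.
2) values -4 <= -1 <= 10 — holds.
3) a3 - a5 = -10 - 10 = -20, not -17 — fails.
4) a7^2 + a3^2 = (-4)^2 + (-10)^2 = 16 + 100 = 116 — holds.
5) a5 = 10 is even — holds.
6) a7 + a3 = -4 + (-10) = -14 — holds.
7) max(-10, -1, -3) = -1, not 2 — fails.
8) |-4 - (-3)| = 1; 1 ≤ 2 — holds.
9) a3 * a2 = -10 * (-1) = 10 — holds.
10) a5 * a2 = 10 * (-1) = -10 — holds.
11) a5 * a8 = 10 * (-3) = -30 — holds.
12) |-3 - (-1)| = 2 — holds.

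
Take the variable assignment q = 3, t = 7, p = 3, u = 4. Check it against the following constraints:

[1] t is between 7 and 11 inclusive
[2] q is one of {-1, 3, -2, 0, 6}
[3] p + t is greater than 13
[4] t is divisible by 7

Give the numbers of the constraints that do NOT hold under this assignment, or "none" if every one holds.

[1] t = 7 lies in [7, 11] — holds.
[2] q = 3 is in {-1, 3, -2, 0, 6} — holds.
[3] p + t = 3 + 7 = 10; 10 ≤ 13, bound 13 not met — fails.
[4] 7 / 7 = 1, so 7 divides 7 — holds.

The assignment fails constraint 3.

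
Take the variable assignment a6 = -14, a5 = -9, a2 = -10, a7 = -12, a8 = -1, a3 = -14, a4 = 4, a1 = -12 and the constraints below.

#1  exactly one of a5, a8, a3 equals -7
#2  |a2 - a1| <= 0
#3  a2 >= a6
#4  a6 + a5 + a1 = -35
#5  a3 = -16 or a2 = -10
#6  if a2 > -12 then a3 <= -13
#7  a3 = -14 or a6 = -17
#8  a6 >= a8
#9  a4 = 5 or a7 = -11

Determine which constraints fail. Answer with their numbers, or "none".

Constraints 1, 2, 8, and 9 do not hold.

#1 a5=-9, a8=-1, a3=-14; 0 of them equal -7, not exactly one — does not hold.
#2 |-10 - (-12)| = 2; 2 > 0, exceeds bound 0 — does not hold.
#3 a2 = -10, a6 = -14; -10 ≥ -14 — holds.
#4 a6 + a5 + a1 = -14 + (-9) + (-12) = -35 — holds.
#5 a3 = -14 ≠ -16, but a2 = -10 = -10 (second disjunct) — holds.
#6 a2 = -10 > -12, so we need a3 ≤ -13; a3 = -14 ≤ -13 — holds.
#7 a3 = -14 = -14 (first disjunct) — holds.
#8 a6 = -14, a8 = -1; -14 < -1 (want ≥) — does not hold.
#9 a4 = 4 ≠ 5 and a7 = -12 ≠ -11; both disjuncts false — does not hold.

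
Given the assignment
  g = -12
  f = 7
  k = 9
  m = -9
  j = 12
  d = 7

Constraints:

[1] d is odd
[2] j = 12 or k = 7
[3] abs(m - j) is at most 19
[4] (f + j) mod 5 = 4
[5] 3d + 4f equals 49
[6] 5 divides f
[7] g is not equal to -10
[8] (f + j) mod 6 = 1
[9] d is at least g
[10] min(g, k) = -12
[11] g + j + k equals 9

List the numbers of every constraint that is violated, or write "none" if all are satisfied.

No — constraints 3, 6 are not satisfied.

[1] d = 7 is odd  ✓
[2] j = 12 = 12 (first disjunct)  ✓
[3] abs(-9 - 12) = 21; 21 > 19, exceeds bound 19  ✗
[4] f + j = 19; 19 mod 5 = 4  ✓
[5] 3d + 4f = 3(7) + 4(7) = 49  ✓
[6] 7 = 5*1 + 2, so 5 does not divide 7  ✗
[7] g = -12, and -12 ≠ -10  ✓
[8] f + j = 19; 19 mod 6 = 1  ✓
[9] d = 7, g = -12; 7 ≥ -12  ✓
[10] min(-12, 9) = -12  ✓
[11] g + j + k = -12 + 12 + 9 = 9  ✓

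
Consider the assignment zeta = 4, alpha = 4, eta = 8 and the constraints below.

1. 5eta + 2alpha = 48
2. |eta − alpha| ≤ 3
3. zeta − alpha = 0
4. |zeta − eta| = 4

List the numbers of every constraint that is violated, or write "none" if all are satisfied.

Constraint 2 is violated.

1. 5eta + 2alpha = 5(8) + 2(4) = 48 — holds.
2. |8 − 4| = 4; 4 > 3, exceeds bound 3 — does not hold.
3. zeta − alpha = 4 − 4 = 0 — holds.
4. |4 − 8| = 4 — holds.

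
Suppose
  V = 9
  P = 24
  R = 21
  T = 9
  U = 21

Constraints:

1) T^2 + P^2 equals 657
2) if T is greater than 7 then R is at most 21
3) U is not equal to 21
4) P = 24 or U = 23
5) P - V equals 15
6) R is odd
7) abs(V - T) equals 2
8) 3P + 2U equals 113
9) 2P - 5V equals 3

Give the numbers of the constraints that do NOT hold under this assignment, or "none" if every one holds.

1) T^2 + P^2 = 9^2 + 24^2 = 81 + 576 = 657 — holds.
2) T = 9 > 7, so we need R ≤ 21; R = 21 ≤ 21 — holds.
3) U = 21, but 21 is required to differ — fails.
4) P = 24 = 24 (first disjunct) — holds.
5) P - V = 24 - 9 = 15 — holds.
6) R = 21 is odd — holds.
7) abs(9 - 9) = 0, not 2 — fails.
8) 3P + 2U = 3(24) + 2(21) = 114, not 113 — fails.
9) 2P - 5V = 2(24) - 5(9) = 3 — holds.

No — constraints 3, 7, and 8 are not satisfied.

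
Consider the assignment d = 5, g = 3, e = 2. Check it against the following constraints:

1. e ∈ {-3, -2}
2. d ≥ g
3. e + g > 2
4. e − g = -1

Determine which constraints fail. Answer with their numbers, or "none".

1. e = 2 is not in {-3, -2}  FAIL
2. d = 5, g = 3; 5 ≥ 3  OK
3. e + g = 2 + 3 = 5; 5 > 2  OK
4. e − g = 2 − 3 = -1  OK

The assignment fails constraint 1.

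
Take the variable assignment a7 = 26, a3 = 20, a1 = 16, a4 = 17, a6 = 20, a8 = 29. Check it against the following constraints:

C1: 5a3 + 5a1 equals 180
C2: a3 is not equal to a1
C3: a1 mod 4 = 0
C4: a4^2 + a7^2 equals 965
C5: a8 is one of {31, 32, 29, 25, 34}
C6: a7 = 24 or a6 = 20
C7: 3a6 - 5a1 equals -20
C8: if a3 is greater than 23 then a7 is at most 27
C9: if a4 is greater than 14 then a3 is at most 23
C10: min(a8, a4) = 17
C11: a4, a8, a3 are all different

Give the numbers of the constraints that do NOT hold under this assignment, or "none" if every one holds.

C1: 5a3 + 5a1 = 5(20) + 5(16) = 180 — satisfied.
C2: a3 = 20, a1 = 16; distinct — satisfied.
C3: 16 mod 4 = 0 — satisfied.
C4: a4^2 + a7^2 = 17^2 + 26^2 = 289 + 676 = 965 — satisfied.
C5: a8 = 29 is in {31, 32, 29, 25, 34} — satisfied.
C6: a7 = 26 ≠ 24, but a6 = 20 = 20 (second disjunct) — satisfied.
C7: 3a6 - 5a1 = 3(20) - 5(16) = -20 — satisfied.
C8: a3 = 20, not > 23; antecedent false, conditional vacuously true — satisfied.
C9: a4 = 17 > 14, so we need a3 ≤ 23; a3 = 20 ≤ 23 — satisfied.
C10: min(29, 17) = 17 — satisfied.
C11: values 17, 29, 20 are pairwise distinct — satisfied.

None — every constraint holds.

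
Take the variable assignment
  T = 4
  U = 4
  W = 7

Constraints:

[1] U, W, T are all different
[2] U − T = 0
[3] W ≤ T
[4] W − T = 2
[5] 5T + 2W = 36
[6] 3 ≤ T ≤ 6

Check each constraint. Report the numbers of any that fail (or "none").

Constraints 1, 3, 4, and 5 are violated.

[1] U = T = 4, not all different  no
[2] U − T = 4 − 4 = 0  yes
[3] W = 7, T = 4; 7 > 4 (want ≤)  no
[4] W − T = 7 − 4 = 3, not 2  no
[5] 5T + 2W = 5(4) + 2(7) = 34, not 36  no
[6] T = 4 lies in [3, 6]  yes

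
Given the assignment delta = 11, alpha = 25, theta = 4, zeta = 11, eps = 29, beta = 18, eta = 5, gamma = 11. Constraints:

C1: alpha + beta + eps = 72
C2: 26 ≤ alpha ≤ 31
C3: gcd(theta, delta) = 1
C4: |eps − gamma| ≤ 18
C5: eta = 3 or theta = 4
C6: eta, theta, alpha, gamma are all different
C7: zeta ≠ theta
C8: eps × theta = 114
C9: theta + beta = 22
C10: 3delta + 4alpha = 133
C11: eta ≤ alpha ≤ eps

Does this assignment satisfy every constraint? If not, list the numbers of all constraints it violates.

The assignment fails constraints 2, 8.

C1: alpha + beta + eps = 25 + 18 + 29 = 72 — OK.
C2: alpha = 25 is outside [26, 31] — violated.
C3: gcd(4, 11) = 1 — OK.
C4: |29 − 11| = 18; 18 ≤ 18 — OK.
C5: eta = 5 ≠ 3, but theta = 4 = 4 (second disjunct) — OK.
C6: values 5, 4, 25, 11 are pairwise distinct — OK.
C7: zeta = 11, theta = 4; distinct — OK.
C8: eps × theta = 29 × 4 = 116, not 114 — violated.
C9: theta + beta = 4 + 18 = 22 — OK.
C10: 3delta + 4alpha = 3(11) + 4(25) = 133 — OK.
C11: values 5 ≤ 25 ≤ 29 — OK.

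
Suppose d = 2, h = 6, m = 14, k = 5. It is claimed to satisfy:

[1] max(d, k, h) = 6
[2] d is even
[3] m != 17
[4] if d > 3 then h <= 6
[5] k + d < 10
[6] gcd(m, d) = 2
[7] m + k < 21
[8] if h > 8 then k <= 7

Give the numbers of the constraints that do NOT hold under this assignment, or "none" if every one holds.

The assignment satisfies every constraint.

[1] max(2, 5, 6) = 6  OK
[2] d = 2 is even  OK
[3] m = 14, and 14 ≠ 17  OK
[4] d = 2, not > 3; antecedent false, conditional vacuously true  OK
[5] k + d = 5 + 2 = 7; 7 < 10  OK
[6] gcd(14, 2) = 2  OK
[7] m + k = 14 + 5 = 19; 19 < 21  OK
[8] h = 6, not > 8; antecedent false, conditional vacuously true  OK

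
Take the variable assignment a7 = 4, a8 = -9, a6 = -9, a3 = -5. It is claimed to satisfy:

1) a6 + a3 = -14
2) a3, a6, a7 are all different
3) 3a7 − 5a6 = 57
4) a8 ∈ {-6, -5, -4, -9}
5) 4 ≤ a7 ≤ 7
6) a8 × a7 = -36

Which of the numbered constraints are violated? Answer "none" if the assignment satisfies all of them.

No violations.

1) a6 + a3 = -9 + (-5) = -14  ✓
2) values -5, -9, 4 are pairwise distinct  ✓
3) 3a7 − 5a6 = 3(4) − 5(-9) = 57  ✓
4) a8 = -9 is in {-6, -5, -4, -9}  ✓
5) a7 = 4 lies in [4, 7]  ✓
6) a8 × a7 = -9 × 4 = -36  ✓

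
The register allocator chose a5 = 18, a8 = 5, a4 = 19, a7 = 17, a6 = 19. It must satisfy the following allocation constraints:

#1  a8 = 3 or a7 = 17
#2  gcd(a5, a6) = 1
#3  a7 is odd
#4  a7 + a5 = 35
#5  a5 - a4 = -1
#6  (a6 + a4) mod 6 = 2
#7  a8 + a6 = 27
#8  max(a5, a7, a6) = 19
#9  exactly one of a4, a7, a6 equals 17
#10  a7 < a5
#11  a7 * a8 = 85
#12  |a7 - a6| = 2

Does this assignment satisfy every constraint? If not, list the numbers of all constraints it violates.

#1 a8 = 5 ≠ 3, but a7 = 17 = 17 (second disjunct) — holds.
#2 gcd(18, 19) = 1 — holds.
#3 a7 = 17 is odd — holds.
#4 a7 + a5 = 17 + 18 = 35 — holds.
#5 a5 - a4 = 18 - 19 = -1 — holds.
#6 a6 + a4 = 38; 38 mod 6 = 2 — holds.
#7 a8 + a6 = 5 + 19 = 24, not 27 — fails.
#8 max(18, 17, 19) = 19 — holds.
#9 a4=19, a7=17, a6=19; 1 of them equals 17 — holds.
#10 a7 = 17, a5 = 18; 17 < 18 — holds.
#11 a7 * a8 = 17 * 5 = 85 — holds.
#12 |17 - 19| = 2 — holds.

The assignment fails constraint 7.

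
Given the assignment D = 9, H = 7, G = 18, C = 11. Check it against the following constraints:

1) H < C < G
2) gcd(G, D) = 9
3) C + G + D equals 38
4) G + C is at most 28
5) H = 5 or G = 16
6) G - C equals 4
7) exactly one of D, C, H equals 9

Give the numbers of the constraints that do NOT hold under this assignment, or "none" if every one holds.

1) values 7 < 11 < 18  holds
2) gcd(18, 9) = 9  holds
3) C + G + D = 11 + 18 + 9 = 38  holds
4) G + C = 18 + 11 = 29; 29 > 28, bound 28 not met  fails
5) H = 7 ≠ 5 and G = 18 ≠ 16; both disjuncts false  fails
6) G - C = 18 - 11 = 7, not 4  fails
7) D=9, C=11, H=7; 1 of them equals 9  holds

No — constraints 4, 5, and 6 are not satisfied.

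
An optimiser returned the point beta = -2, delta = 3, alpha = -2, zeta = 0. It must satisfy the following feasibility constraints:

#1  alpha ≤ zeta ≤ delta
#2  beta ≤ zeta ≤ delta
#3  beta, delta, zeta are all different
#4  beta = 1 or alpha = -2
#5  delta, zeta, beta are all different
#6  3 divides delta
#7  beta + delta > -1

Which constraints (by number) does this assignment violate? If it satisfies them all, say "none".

All constraints are satisfied.

#1 values -2 ≤ 0 ≤ 3  true
#2 values -2 ≤ 0 ≤ 3  true
#3 values -2, 3, 0 are pairwise distinct  true
#4 beta = -2 ≠ 1, but alpha = -2 = -2 (second disjunct)  true
#5 values 3, 0, -2 are pairwise distinct  true
#6 3 / 3 = 1, so 3 divides 3  true
#7 beta + delta = -2 + 3 = 1; 1 > -1  true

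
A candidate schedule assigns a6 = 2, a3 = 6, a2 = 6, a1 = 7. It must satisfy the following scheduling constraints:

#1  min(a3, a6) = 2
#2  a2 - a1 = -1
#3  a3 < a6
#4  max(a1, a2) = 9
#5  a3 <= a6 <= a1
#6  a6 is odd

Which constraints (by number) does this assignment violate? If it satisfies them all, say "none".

Constraints 3, 4, 5, and 6 are violated.

#1 min(6, 2) = 2  OK
#2 a2 - a1 = 6 - 7 = -1  OK
#3 a3 = 6, a6 = 2; 6 ≥ 2 (want <)  FAIL
#4 max(7, 6) = 7, not 9  FAIL
#5 values 6, 2, 7; a3 = 6 is not <= a6 = 2  FAIL
#6 a6 = 2 is even  FAIL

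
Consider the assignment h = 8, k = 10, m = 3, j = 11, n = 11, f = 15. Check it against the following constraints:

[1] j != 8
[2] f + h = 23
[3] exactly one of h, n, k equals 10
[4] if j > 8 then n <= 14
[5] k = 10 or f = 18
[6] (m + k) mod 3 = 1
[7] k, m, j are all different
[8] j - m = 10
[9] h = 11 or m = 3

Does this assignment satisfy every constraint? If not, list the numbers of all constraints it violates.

Violated: 8.

[1] j = 11, and 11 ≠ 8 — satisfied.
[2] f + h = 15 + 8 = 23 — satisfied.
[3] h=8, n=11, k=10; 1 of them equals 10 — satisfied.
[4] j = 11 > 8, so we need n ≤ 14; n = 11 ≤ 14 — satisfied.
[5] k = 10 = 10 (first disjunct) — satisfied.
[6] m + k = 13; 13 mod 3 = 1 — satisfied.
[7] values 10, 3, 11 are pairwise distinct — satisfied.
[8] j - m = 11 - 3 = 8, not 10 — violated.
[9] h = 8 ≠ 11, but m = 3 = 3 (second disjunct) — satisfied.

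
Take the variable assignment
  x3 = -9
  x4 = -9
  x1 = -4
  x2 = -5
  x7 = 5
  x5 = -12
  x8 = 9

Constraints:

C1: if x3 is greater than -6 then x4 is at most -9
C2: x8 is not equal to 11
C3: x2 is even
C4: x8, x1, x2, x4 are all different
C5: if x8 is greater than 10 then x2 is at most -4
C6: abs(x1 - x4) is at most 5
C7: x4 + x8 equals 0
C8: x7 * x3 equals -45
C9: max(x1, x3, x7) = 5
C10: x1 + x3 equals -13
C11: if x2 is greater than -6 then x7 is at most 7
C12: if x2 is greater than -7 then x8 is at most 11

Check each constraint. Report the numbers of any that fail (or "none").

Constraint 3 is violated.

C1: x3 = -9, not > -6; antecedent false, conditional vacuously true — satisfied.
C2: x8 = 9, and 9 ≠ 11 — satisfied.
C3: x2 = -5 is odd — violated.
C4: values 9, -4, -5, -9 are pairwise distinct — satisfied.
C5: x8 = 9, not > 10; antecedent false, conditional vacuously true — satisfied.
C6: abs(-4 - (-9)) = 5; 5 ≤ 5 — satisfied.
C7: x4 + x8 = -9 + 9 = 0 — satisfied.
C8: x7 * x3 = 5 * (-9) = -45 — satisfied.
C9: max(-4, -9, 5) = 5 — satisfied.
C10: x1 + x3 = -4 + (-9) = -13 — satisfied.
C11: x2 = -5 > -6, so we need x7 ≤ 7; x7 = 5 ≤ 7 — satisfied.
C12: x2 = -5 > -7, so we need x8 ≤ 11; x8 = 9 ≤ 11 — satisfied.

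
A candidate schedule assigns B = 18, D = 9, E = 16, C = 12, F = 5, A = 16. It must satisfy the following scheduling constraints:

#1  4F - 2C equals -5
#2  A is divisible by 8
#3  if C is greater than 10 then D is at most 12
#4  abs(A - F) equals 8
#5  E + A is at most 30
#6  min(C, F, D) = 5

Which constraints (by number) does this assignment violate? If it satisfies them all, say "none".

Constraints 1, 4, and 5 do not hold.

#1 4F - 2C = 4(5) - 2(12) = -4, not -5 — does not hold.
#2 16 / 8 = 2, so 8 divides 16 — holds.
#3 C = 12 > 10, so we need D ≤ 12; D = 9 ≤ 12 — holds.
#4 abs(16 - 5) = 11, not 8 — does not hold.
#5 E + A = 16 + 16 = 32; 32 > 30, bound 30 not met — does not hold.
#6 min(12, 5, 9) = 5 — holds.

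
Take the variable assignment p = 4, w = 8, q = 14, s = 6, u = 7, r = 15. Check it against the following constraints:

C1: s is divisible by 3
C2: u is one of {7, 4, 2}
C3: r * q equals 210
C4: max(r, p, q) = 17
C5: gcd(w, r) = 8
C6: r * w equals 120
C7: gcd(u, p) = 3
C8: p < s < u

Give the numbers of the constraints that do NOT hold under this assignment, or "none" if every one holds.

Constraints 4, 5, and 7 do not hold.

C1: 6 / 3 = 2, so 3 divides 6 — OK.
C2: u = 7 is in {7, 4, 2} — OK.
C3: r * q = 15 * 14 = 210 — OK.
C4: max(15, 4, 14) = 15, not 17 — violated.
C5: gcd(8, 15) = 1, not 8 — violated.
C6: r * w = 15 * 8 = 120 — OK.
C7: gcd(7, 4) = 1, not 3 — violated.
C8: values 4 < 6 < 7 — OK.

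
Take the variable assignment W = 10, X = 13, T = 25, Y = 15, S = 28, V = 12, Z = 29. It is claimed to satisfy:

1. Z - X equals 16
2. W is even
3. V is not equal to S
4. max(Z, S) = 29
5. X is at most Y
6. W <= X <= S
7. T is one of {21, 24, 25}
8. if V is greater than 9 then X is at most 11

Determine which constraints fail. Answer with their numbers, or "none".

1. Z - X = 29 - 13 = 16  yes
2. W = 10 is even  yes
3. V = 12, S = 28; distinct  yes
4. max(29, 28) = 29  yes
5. X = 13, Y = 15; 13 ≤ 15  yes
6. values 10 <= 13 <= 28  yes
7. T = 25 is in {21, 24, 25}  yes
8. V = 12 > 9, so we need X ≤ 11; but X = 13 > 11  no

No — constraint 8 is not satisfied.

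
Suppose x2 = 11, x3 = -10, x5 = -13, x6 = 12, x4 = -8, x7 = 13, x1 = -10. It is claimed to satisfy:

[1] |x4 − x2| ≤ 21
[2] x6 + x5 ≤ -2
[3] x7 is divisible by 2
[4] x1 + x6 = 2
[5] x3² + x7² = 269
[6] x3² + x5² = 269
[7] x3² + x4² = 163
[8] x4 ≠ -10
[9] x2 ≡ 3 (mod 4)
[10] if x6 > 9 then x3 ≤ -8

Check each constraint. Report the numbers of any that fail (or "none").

[1] |-8 − 11| = 19; 19 ≤ 21 — satisfied.
[2] x6 + x5 = 12 + (-13) = -1; -1 > -2, bound -2 not met — violated.
[3] 13 = 2×6 + 1, so 2 does not divide 13 — violated.
[4] x1 + x6 = -10 + 12 = 2 — satisfied.
[5] x3² + x7² = (-10)² + 13² = 100 + 169 = 269 — satisfied.
[6] x3² + x5² = (-10)² + (-13)² = 100 + 169 = 269 — satisfied.
[7] x3² + x4² = (-10)² + (-8)² = 100 + 64 = 164, not 163 — violated.
[8] x4 = -8, and -8 ≠ -10 — satisfied.
[9] 11 mod 4 = 3 — satisfied.
[10] x6 = 12 > 9, so we need x3 ≤ -8; x3 = -10 ≤ -8 — satisfied.

Constraints 2, 3, 7 do not hold.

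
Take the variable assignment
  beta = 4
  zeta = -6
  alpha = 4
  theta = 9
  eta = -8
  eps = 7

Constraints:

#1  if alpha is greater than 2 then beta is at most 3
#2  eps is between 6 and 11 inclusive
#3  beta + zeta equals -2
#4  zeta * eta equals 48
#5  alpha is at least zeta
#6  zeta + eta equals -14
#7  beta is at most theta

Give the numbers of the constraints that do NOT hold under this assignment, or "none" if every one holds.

No — constraint 1 is not satisfied.

#1 alpha = 4 > 2, so we need beta ≤ 3; but beta = 4 > 3 — violated.
#2 eps = 7 lies in [6, 11] — OK.
#3 beta + zeta = 4 + (-6) = -2 — OK.
#4 zeta * eta = -6 * (-8) = 48 — OK.
#5 alpha = 4, zeta = -6; 4 ≥ -6 — OK.
#6 zeta + eta = -6 + (-8) = -14 — OK.
#7 beta = 4, theta = 9; 4 ≤ 9 — OK.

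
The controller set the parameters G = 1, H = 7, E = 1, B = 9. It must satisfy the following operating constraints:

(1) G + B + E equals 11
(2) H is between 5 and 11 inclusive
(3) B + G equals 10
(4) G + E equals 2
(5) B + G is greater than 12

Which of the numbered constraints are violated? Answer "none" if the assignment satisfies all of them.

(1) G + B + E = 1 + 9 + 1 = 11 — holds.
(2) H = 7 lies in [5, 11] — holds.
(3) B + G = 9 + 1 = 10 — holds.
(4) G + E = 1 + 1 = 2 — holds.
(5) B + G = 9 + 1 = 10; 10 ≤ 12, bound 12 not met — fails.

Constraint 5 does not hold.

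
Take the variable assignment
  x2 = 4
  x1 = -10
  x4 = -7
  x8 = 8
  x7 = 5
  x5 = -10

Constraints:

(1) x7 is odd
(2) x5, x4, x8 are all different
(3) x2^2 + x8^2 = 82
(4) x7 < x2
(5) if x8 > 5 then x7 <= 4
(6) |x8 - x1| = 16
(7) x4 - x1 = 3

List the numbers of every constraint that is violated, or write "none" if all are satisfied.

Constraints 3, 4, 5, 6 are violated.

(1) x7 = 5 is odd  ✓
(2) values -10, -7, 8 are pairwise distinct  ✓
(3) x2^2 + x8^2 = 4^2 + 8^2 = 16 + 64 = 80, not 82  ✗
(4) x7 = 5, x2 = 4; 5 ≥ 4 (want <)  ✗
(5) x8 = 8 > 5, so we need x7 ≤ 4; but x7 = 5 > 4  ✗
(6) |8 - (-10)| = 18, not 16  ✗
(7) x4 - x1 = -7 - (-10) = 3  ✓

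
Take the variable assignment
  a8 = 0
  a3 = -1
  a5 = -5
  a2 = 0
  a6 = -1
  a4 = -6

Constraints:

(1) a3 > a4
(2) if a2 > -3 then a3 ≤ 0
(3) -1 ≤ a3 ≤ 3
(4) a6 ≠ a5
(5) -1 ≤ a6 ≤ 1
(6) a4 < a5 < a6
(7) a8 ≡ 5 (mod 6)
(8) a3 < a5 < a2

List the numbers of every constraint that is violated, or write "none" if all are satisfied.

(1) a3 = -1, a4 = -6; -1 > -6 — satisfied.
(2) a2 = 0 > -3, so we need a3 ≤ 0; a3 = -1 ≤ 0 — satisfied.
(3) a3 = -1 lies in [-1, 3] — satisfied.
(4) a6 = -1, a5 = -5; distinct — satisfied.
(5) a6 = -1 lies in [-1, 1] — satisfied.
(6) values -6 < -5 < -1 — satisfied.
(7) 0 mod 6 = 0, not 5 — violated.
(8) values -1, -5, 0; a3 = -1 is not < a5 = -5 — violated.

Violated: 7 and 8.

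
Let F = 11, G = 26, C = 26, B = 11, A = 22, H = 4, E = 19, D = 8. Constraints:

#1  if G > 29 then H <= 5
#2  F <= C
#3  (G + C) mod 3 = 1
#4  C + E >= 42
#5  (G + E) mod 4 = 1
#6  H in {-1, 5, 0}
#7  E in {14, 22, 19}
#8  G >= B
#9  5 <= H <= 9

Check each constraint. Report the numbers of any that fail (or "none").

Constraints 6 and 9 are violated.

#1 G = 26, not > 29; antecedent false, conditional vacuously true  true
#2 F = 11, C = 26; 11 ≤ 26  true
#3 G + C = 52; 52 mod 3 = 1  true
#4 C + E = 26 + 19 = 45; 45 ≥ 42  true
#5 G + E = 45; 45 mod 4 = 1  true
#6 H = 4 is not in {-1, 5, 0}  false
#7 E = 19 is in {14, 22, 19}  true
#8 G = 26, B = 11; 26 ≥ 11  true
#9 H = 4 is outside [5, 9]  false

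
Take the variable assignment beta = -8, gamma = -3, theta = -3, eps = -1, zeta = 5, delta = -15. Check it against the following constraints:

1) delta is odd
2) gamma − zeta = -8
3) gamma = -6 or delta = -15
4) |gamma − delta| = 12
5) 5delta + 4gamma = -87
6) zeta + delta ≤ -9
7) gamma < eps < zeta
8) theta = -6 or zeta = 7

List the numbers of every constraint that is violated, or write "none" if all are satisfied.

The assignment fails constraint 8.

1) delta = -15 is odd — holds.
2) gamma − zeta = -3 − 5 = -8 — holds.
3) gamma = -3 ≠ -6, but delta = -15 = -15 (second disjunct) — holds.
4) |-3 − (-15)| = 12 — holds.
5) 5delta + 4gamma = 5(-15) + 4(-3) = -87 — holds.
6) zeta + delta = 5 + (-15) = -10; -10 ≤ -9 — holds.
7) values -3 < -1 < 5 — holds.
8) theta = -3 ≠ -6 and zeta = 5 ≠ 7; both disjuncts false — does not hold.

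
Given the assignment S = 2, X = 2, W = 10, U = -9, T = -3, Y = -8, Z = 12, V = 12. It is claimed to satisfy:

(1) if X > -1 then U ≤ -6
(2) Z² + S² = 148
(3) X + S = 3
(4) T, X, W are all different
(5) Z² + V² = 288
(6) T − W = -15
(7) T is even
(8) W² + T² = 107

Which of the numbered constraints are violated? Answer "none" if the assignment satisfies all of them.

Constraints 3, 6, 7, and 8 are violated.

(1) X = 2 > -1, so we need U ≤ -6; U = -9 ≤ -6 — holds.
(2) Z² + S² = 12² + 2² = 144 + 4 = 148 — holds.
(3) X + S = 2 + 2 = 4, not 3 — does not hold.
(4) values -3, 2, 10 are pairwise distinct — holds.
(5) Z² + V² = 12² + 12² = 144 + 144 = 288 — holds.
(6) T − W = -3 − 10 = -13, not -15 — does not hold.
(7) T = -3 is odd — does not hold.
(8) W² + T² = 10² + (-3)² = 100 + 9 = 109, not 107 — does not hold.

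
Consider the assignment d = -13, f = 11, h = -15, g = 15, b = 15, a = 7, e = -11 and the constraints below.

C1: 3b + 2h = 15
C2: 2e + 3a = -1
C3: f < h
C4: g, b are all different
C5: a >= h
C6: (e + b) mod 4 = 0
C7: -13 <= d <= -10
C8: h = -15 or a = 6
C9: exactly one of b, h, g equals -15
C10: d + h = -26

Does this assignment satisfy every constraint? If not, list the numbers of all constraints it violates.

No — constraints 3, 4, and 10 are not satisfied.

C1: 3b + 2h = 3(15) + 2(-15) = 15 — satisfied.
C2: 2e + 3a = 2(-11) + 3(7) = -1 — satisfied.
C3: f = 11, h = -15; 11 ≥ -15 (want <) — violated.
C4: g = b = 15, not all different — violated.
C5: a = 7, h = -15; 7 ≥ -15 — satisfied.
C6: e + b = 4; 4 mod 4 = 0 — satisfied.
C7: d = -13 lies in [-13, -10] — satisfied.
C8: h = -15 = -15 (first disjunct) — satisfied.
C9: b=15, h=-15, g=15; 1 of them equals -15 — satisfied.
C10: d + h = -13 + (-15) = -28, not -26 — violated.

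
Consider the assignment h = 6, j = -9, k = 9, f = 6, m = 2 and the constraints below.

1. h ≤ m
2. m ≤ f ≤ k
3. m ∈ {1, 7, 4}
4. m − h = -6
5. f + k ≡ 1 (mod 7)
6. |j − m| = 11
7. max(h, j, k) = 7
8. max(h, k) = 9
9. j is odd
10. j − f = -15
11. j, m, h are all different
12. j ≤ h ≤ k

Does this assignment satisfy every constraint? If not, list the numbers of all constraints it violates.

1. h = 6, m = 2; 6 > 2 (want ≤) — violated.
2. values 2 ≤ 6 ≤ 9 — satisfied.
3. m = 2 is not in {1, 7, 4} — violated.
4. m − h = 2 − 6 = -4, not -6 — violated.
5. f + k = 15; 15 mod 7 = 1 — satisfied.
6. |-9 − 2| = 11 — satisfied.
7. max(6, -9, 9) = 9, not 7 — violated.
8. max(6, 9) = 9 — satisfied.
9. j = -9 is odd — satisfied.
10. j − f = -9 − 6 = -15 — satisfied.
11. values -9, 2, 6 are pairwise distinct — satisfied.
12. values -9 ≤ 6 ≤ 9 — satisfied.

Violated: 1, 3, 4, 7.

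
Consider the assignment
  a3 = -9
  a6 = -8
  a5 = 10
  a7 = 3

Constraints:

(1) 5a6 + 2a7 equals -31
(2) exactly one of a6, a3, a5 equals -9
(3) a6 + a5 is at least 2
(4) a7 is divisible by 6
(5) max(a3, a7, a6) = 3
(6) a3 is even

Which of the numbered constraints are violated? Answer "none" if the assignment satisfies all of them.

Violated: 1, 4, and 6.

(1) 5a6 + 2a7 = 5(-8) + 2(3) = -34, not -31 — does not hold.
(2) a6=-8, a3=-9, a5=10; 1 of them equals -9 — holds.
(3) a6 + a5 = -8 + 10 = 2; 2 ≥ 2 — holds.
(4) 3 = 6*0 + 3, so 6 does not divide 3 — does not hold.
(5) max(-9, 3, -8) = 3 — holds.
(6) a3 = -9 is odd — does not hold.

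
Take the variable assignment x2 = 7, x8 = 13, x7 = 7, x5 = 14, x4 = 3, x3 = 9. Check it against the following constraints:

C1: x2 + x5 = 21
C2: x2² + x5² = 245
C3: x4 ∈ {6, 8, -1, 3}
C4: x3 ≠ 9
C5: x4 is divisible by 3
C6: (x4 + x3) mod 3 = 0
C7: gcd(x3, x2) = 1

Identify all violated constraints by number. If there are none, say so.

C1: x2 + x5 = 7 + 14 = 21 — OK.
C2: x2² + x5² = 7² + 14² = 49 + 196 = 245 — OK.
C3: x4 = 3 is in {6, 8, -1, 3} — OK.
C4: x3 = 9, but 9 is required to differ — violated.
C5: 3 / 3 = 1, so 3 divides 3 — OK.
C6: x4 + x3 = 12; 12 mod 3 = 0 — OK.
C7: gcd(9, 7) = 1 — OK.

Constraint 4 does not hold.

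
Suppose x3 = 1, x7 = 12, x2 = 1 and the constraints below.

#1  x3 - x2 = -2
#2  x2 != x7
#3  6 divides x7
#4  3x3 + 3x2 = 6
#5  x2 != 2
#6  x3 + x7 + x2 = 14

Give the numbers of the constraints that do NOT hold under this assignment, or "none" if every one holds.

Constraint 1 is violated.

#1 x3 - x2 = 1 - 1 = 0, not -2  FAIL
#2 x2 = 1, x7 = 12; distinct  OK
#3 12 / 6 = 2, so 6 divides 12  OK
#4 3x3 + 3x2 = 3(1) + 3(1) = 6  OK
#5 x2 = 1, and 1 ≠ 2  OK
#6 x3 + x7 + x2 = 1 + 12 + 1 = 14  OK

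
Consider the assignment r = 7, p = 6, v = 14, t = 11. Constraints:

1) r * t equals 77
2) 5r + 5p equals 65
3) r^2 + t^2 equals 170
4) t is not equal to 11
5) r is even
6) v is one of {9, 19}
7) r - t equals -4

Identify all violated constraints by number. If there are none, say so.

Constraints 4, 5, 6 do not hold.

1) r * t = 7 * 11 = 77 — holds.
2) 5r + 5p = 5(7) + 5(6) = 65 — holds.
3) r^2 + t^2 = 7^2 + 11^2 = 49 + 121 = 170 — holds.
4) t = 11, but 11 is required to differ — does not hold.
5) r = 7 is odd — does not hold.
6) v = 14 is not in {9, 19} — does not hold.
7) r - t = 7 - 11 = -4 — holds.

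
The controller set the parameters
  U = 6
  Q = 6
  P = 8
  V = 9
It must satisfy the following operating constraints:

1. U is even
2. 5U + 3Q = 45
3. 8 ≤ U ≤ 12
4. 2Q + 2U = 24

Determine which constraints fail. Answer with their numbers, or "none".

1. U = 6 is even — holds.
2. 5U + 3Q = 5(6) + 3(6) = 48, not 45 — fails.
3. U = 6 is outside [8, 12] — fails.
4. 2Q + 2U = 2(6) + 2(6) = 24 — holds.

No — constraints 2, 3 are not satisfied.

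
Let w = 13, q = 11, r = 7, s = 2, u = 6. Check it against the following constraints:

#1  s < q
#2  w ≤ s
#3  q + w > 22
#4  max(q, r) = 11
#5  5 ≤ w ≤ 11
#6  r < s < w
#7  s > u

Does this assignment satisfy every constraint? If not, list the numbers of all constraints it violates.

#1 s = 2, q = 11; 2 < 11  ✔
#2 w = 13, s = 2; 13 > 2 (want ≤)  ✘
#3 q + w = 11 + 13 = 24; 24 > 22  ✔
#4 max(11, 7) = 11  ✔
#5 w = 13 is outside [5, 11]  ✘
#6 values 7, 2, 13; r = 7 is not < s = 2  ✘
#7 s = 2, u = 6; 2 ≤ 6 (want >)  ✘

Violated: 2, 5, 6, and 7.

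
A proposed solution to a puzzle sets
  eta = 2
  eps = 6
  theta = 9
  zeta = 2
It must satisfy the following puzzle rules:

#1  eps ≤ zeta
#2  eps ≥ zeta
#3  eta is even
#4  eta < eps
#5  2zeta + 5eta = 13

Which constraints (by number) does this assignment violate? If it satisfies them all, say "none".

#1 eps = 6, zeta = 2; 6 > 2 (want ≤)  FAIL
#2 eps = 6, zeta = 2; 6 ≥ 2  OK
#3 eta = 2 is even  OK
#4 eta = 2, eps = 6; 2 < 6  OK
#5 2zeta + 5eta = 2(2) + 5(2) = 14, not 13  FAIL

Constraints 1 and 5 are violated.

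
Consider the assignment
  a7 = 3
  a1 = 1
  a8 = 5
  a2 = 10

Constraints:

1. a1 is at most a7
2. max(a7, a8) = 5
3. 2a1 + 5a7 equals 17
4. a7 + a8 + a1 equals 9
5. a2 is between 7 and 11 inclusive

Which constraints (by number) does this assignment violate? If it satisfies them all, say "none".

1. a1 = 1, a7 = 3; 1 ≤ 3 — OK.
2. max(3, 5) = 5 — OK.
3. 2a1 + 5a7 = 2(1) + 5(3) = 17 — OK.
4. a7 + a8 + a1 = 3 + 5 + 1 = 9 — OK.
5. a2 = 10 lies in [7, 11] — OK.

None — every constraint holds.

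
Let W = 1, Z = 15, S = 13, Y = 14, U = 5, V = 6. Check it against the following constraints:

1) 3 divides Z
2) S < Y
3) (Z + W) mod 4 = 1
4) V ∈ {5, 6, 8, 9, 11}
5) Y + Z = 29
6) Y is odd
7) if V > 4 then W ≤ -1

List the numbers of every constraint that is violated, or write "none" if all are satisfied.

1) 15 / 3 = 5, so 3 divides 15  ✔
2) S = 13, Y = 14; 13 < 14  ✔
3) Z + W = 16; 16 mod 4 = 0, not 1  ✘
4) V = 6 is in {5, 6, 8, 9, 11}  ✔
5) Y + Z = 14 + 15 = 29  ✔
6) Y = 14 is even  ✘
7) V = 6 > 4, so we need W ≤ -1; but W = 1 > -1  ✘

Constraints 3, 6, and 7 are violated.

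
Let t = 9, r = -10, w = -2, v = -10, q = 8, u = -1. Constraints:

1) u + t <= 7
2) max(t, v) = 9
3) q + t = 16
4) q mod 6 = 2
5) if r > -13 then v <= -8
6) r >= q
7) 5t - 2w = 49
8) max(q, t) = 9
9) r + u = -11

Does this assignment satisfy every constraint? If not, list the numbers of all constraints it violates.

Violated: 1, 3, and 6.

1) u + t = -1 + 9 = 8; 8 > 7, bound 7 not met — does not hold.
2) max(9, -10) = 9 — holds.
3) q + t = 8 + 9 = 17, not 16 — does not hold.
4) 8 mod 6 = 2 — holds.
5) r = -10 > -13, so we need v ≤ -8; v = -10 ≤ -8 — holds.
6) r = -10, q = 8; -10 < 8 (want ≥) — does not hold.
7) 5t - 2w = 5(9) - 2(-2) = 49 — holds.
8) max(8, 9) = 9 — holds.
9) r + u = -10 + (-1) = -11 — holds.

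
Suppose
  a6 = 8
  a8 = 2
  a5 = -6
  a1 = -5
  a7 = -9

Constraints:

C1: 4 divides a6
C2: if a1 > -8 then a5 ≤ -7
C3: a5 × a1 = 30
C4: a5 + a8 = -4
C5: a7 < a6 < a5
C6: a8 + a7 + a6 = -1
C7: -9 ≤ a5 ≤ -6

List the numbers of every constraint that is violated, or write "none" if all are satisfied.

C1: 8 / 4 = 2, so 4 divides 8  ✔
C2: a1 = -5 > -8, so we need a5 ≤ -7; but a5 = -6 > -7  ✘
C3: a5 × a1 = -6 × (-5) = 30  ✔
C4: a5 + a8 = -6 + 2 = -4  ✔
C5: values -9, 8, -6; a6 = 8 is not < a5 = -6  ✘
C6: a8 + a7 + a6 = 2 + (-9) + 8 = 1, not -1  ✘
C7: a5 = -6 lies in [-9, -6]  ✔

No — constraints 2, 5, 6 are not satisfied.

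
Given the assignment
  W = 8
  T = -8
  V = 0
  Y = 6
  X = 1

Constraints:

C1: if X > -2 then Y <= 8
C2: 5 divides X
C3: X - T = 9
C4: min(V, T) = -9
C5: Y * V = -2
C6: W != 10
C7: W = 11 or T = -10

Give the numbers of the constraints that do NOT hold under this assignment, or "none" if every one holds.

C1: X = 1 > -2, so we need Y ≤ 8; Y = 6 ≤ 8 — OK.
C2: 1 = 5*0 + 1, so 5 does not divide 1 — violated.
C3: X - T = 1 - (-8) = 9 — OK.
C4: min(0, -8) = -8, not -9 — violated.
C5: Y * V = 6 * 0 = 0, not -2 — violated.
C6: W = 8, and 8 ≠ 10 — OK.
C7: W = 8 ≠ 11 and T = -8 ≠ -10; both disjuncts false — violated.

Constraints 2, 4, 5, 7 do not hold.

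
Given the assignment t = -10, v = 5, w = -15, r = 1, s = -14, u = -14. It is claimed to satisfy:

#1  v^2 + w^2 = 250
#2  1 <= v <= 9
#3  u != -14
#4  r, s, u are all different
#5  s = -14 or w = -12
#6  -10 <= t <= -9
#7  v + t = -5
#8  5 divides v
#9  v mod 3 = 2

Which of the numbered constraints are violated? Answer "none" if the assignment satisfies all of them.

No — constraints 3 and 4 are not satisfied.

#1 v^2 + w^2 = 5^2 + (-15)^2 = 25 + 225 = 250  holds
#2 v = 5 lies in [1, 9]  holds
#3 u = -14, but -14 is required to differ  fails
#4 s = u = -14, not all different  fails
#5 s = -14 = -14 (first disjunct)  holds
#6 t = -10 lies in [-10, -9]  holds
#7 v + t = 5 + (-10) = -5  holds
#8 5 / 5 = 1, so 5 divides 5  holds
#9 5 mod 3 = 2  holds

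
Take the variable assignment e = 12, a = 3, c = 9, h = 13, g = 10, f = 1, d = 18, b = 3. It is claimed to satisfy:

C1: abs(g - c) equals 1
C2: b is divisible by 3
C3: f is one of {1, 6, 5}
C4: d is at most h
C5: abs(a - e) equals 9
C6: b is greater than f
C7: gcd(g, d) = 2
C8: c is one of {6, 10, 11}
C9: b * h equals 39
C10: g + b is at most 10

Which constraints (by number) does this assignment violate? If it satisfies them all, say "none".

C1: abs(10 - 9) = 1  holds
C2: 3 / 3 = 1, so 3 divides 3  holds
C3: f = 1 is in {1, 6, 5}  holds
C4: d = 18, h = 13; 18 > 13 (want ≤)  fails
C5: abs(3 - 12) = 9  holds
C6: b = 3, f = 1; 3 > 1  holds
C7: gcd(10, 18) = 2  holds
C8: c = 9 is not in {6, 10, 11}  fails
C9: b * h = 3 * 13 = 39  holds
C10: g + b = 10 + 3 = 13; 13 > 10, bound 10 not met  fails

The assignment fails constraints 4, 8, and 10.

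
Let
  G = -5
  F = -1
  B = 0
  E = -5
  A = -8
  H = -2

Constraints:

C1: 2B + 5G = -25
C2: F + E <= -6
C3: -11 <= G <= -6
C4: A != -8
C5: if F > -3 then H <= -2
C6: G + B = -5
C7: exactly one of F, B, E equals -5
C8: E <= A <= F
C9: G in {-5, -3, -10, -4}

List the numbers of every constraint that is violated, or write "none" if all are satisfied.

C1: 2B + 5G = 2(0) + 5(-5) = -25 — OK.
C2: F + E = -1 + (-5) = -6; -6 ≤ -6 — OK.
C3: G = -5 is outside [-11, -6] — violated.
C4: A = -8, but -8 is required to differ — violated.
C5: F = -1 > -3, so we need H ≤ -2; H = -2 ≤ -2 — OK.
C6: G + B = -5 + 0 = -5 — OK.
C7: F=-1, B=0, E=-5; 1 of them equals -5 — OK.
C8: values -5, -8, -1; E = -5 is not <= A = -8 — violated.
C9: G = -5 is in {-5, -3, -10, -4} — OK.

Constraints 3, 4, and 8 are violated.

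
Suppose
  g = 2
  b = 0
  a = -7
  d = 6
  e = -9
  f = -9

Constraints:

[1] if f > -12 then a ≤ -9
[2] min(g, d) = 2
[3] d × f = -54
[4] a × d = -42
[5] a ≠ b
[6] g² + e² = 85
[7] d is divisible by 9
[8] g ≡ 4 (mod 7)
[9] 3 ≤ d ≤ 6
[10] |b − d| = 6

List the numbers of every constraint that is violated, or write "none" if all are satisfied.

[1] f = -9 > -12, so we need a ≤ -9; but a = -7 > -9 — violated.
[2] min(2, 6) = 2 — satisfied.
[3] d × f = 6 × (-9) = -54 — satisfied.
[4] a × d = -7 × 6 = -42 — satisfied.
[5] a = -7, b = 0; distinct — satisfied.
[6] g² + e² = 2² + (-9)² = 4 + 81 = 85 — satisfied.
[7] 6 = 9×0 + 6, so 9 does not divide 6 — violated.
[8] 2 mod 7 = 2, not 4 — violated.
[9] d = 6 lies in [3, 6] — satisfied.
[10] |0 − 6| = 6 — satisfied.

The assignment fails constraints 1, 7, 8.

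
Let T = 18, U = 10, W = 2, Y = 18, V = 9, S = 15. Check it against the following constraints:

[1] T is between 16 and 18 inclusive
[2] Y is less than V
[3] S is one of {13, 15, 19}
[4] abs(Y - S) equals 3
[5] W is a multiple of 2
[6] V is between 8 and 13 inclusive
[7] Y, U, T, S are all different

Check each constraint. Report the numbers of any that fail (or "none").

[1] T = 18 lies in [16, 18] — holds.
[2] Y = 18, V = 9; 18 ≥ 9 (want <) — does not hold.
[3] S = 15 is in {13, 15, 19} — holds.
[4] abs(18 - 15) = 3 — holds.
[5] 2 / 2 = 1, so 2 divides 2 — holds.
[6] V = 9 lies in [8, 13] — holds.
[7] Y = T = 18, not all different — does not hold.

Constraints 2 and 7 do not hold.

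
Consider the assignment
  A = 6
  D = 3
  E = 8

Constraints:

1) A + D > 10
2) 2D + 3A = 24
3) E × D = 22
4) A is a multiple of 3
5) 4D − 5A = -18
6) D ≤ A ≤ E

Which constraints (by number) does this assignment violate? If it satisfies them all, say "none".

Constraints 1, 3 do not hold.

1) A + D = 6 + 3 = 9; 9 ≤ 10, bound 10 not met  ✗
2) 2D + 3A = 2(3) + 3(6) = 24  ✓
3) E × D = 8 × 3 = 24, not 22  ✗
4) 6 / 3 = 2, so 3 divides 6  ✓
5) 4D − 5A = 4(3) − 5(6) = -18  ✓
6) values 3 ≤ 6 ≤ 8  ✓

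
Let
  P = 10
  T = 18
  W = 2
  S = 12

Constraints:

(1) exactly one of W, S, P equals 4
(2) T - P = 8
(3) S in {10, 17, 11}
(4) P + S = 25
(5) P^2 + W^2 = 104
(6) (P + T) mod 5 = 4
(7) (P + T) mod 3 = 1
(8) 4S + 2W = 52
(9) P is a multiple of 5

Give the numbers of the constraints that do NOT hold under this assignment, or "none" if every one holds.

(1) W=2, S=12, P=10; 0 of them equal 4, not exactly one — violated.
(2) T - P = 18 - 10 = 8 — satisfied.
(3) S = 12 is not in {10, 17, 11} — violated.
(4) P + S = 10 + 12 = 22, not 25 — violated.
(5) P^2 + W^2 = 10^2 + 2^2 = 100 + 4 = 104 — satisfied.
(6) P + T = 28; 28 mod 5 = 3, not 4 — violated.
(7) P + T = 28; 28 mod 3 = 1 — satisfied.
(8) 4S + 2W = 4(12) + 2(2) = 52 — satisfied.
(9) 10 / 5 = 2, so 5 divides 10 — satisfied.

The assignment fails constraints 1, 3, 4, 6.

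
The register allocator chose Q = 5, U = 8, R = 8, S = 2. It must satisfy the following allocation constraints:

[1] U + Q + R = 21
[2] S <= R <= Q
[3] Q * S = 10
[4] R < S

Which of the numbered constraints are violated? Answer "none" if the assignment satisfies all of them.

The assignment fails constraints 2 and 4.

[1] U + Q + R = 8 + 5 + 8 = 21 — satisfied.
[2] values 2, 8, 5; R = 8 is not <= Q = 5 — violated.
[3] Q * S = 5 * 2 = 10 — satisfied.
[4] R = 8, S = 2; 8 ≥ 2 (want <) — violated.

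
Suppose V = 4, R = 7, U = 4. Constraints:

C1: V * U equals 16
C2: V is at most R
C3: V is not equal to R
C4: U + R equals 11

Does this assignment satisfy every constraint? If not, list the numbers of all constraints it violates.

None — every constraint holds.

C1: V * U = 4 * 4 = 16 — holds.
C2: V = 4, R = 7; 4 ≤ 7 — holds.
C3: V = 4, R = 7; distinct — holds.
C4: U + R = 4 + 7 = 11 — holds.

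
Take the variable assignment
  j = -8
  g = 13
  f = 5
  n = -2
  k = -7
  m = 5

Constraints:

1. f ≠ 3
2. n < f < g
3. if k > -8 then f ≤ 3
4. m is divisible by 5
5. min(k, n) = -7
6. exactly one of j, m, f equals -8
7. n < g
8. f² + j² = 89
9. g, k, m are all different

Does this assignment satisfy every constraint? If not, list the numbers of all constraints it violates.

1. f = 5, and 5 ≠ 3 — holds.
2. values -2 < 5 < 13 — holds.
3. k = -7 > -8, so we need f ≤ 3; but f = 5 > 3 — does not hold.
4. 5 / 5 = 1, so 5 divides 5 — holds.
5. min(-7, -2) = -7 — holds.
6. j=-8, m=5, f=5; 1 of them equals -8 — holds.
7. n = -2, g = 13; -2 < 13 — holds.
8. f² + j² = 5² + (-8)² = 25 + 64 = 89 — holds.
9. values 13, -7, 5 are pairwise distinct — holds.

The assignment fails constraint 3.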